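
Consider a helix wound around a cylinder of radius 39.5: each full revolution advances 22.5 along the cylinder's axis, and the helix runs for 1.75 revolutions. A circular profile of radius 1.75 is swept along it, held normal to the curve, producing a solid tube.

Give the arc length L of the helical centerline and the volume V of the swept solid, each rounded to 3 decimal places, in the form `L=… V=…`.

L=436.106 V=4195.835

2πR = 2π·39.5 = 248.185820
per-turn = √(248.185820² + 22.5²) = √(61596.2011 + 506.25) = √62102.4511 = 249.203634
L = 1.75 × 249.203634 = 436.106359
V = π·1.75² × L = 9.621128 × 436.106359 = 4195.834885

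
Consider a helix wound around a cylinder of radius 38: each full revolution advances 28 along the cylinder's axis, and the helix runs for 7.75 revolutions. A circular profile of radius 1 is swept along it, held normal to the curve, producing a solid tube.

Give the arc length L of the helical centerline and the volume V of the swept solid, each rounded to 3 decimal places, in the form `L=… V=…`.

L=1863.079 V=5853.034

2πR = 2π·38 = 238.761042
per-turn = √(238.761042² + 28²) = √(57006.8350 + 784) = √57790.8350 = 240.397244
L = 7.75 × 240.397244 = 1863.078643
V = π·1² × L = 3.141593 × 1863.078643 = 5853.034177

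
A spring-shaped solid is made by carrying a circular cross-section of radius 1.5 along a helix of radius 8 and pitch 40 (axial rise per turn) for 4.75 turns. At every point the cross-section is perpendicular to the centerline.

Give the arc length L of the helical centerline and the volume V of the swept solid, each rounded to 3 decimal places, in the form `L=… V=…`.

L=305.134 V=2156.866

2πR = 2π·8 = 50.265482
per-turn = √(50.265482² + 40²) = √(2526.6187 + 1600) = √4126.6187 = 64.238763
L = 4.75 × 64.238763 = 305.134126
V = π·1.5² × L = 7.068583 × 305.134126 = 2156.866041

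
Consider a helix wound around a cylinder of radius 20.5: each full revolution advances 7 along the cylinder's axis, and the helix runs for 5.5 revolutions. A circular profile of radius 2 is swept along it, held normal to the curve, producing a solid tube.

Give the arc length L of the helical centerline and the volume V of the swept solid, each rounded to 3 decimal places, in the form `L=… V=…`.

L=709.475 V=8915.520

2πR = 2π·20.5 = 128.805299
per-turn = √(128.805299² + 7²) = √(16590.8050 + 49) = √16639.8050 = 128.995368
L = 5.5 × 128.995368 = 709.474525
V = π·2² × L = 12.566371 × 709.474525 = 8915.519819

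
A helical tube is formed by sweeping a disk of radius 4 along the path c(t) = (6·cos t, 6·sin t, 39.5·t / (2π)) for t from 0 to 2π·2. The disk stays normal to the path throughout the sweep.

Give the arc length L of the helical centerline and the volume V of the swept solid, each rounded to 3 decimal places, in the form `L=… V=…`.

2πR = 2π·6 = 37.699112
per-turn = √(37.699112² + 39.5²) = √(1421.2230 + 1560.25) = √2981.4730 = 54.602867
L = 2 × 54.602867 = 109.205733
V = π·4² × L = 50.265482 × 109.205733 = 5489.278860

L=109.206 V=5489.279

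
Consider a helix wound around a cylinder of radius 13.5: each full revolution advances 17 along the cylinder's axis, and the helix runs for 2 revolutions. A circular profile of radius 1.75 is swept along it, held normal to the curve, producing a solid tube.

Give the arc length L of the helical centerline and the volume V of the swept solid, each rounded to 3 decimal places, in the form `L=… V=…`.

L=173.020 V=1664.643

2πR = 2π·13.5 = 84.823002
per-turn = √(84.823002² + 17²) = √(7194.9416 + 289) = √7483.9416 = 86.509778
L = 2 × 86.509778 = 173.019555
V = π·1.75² × L = 9.621128 × 173.019555 = 1664.643200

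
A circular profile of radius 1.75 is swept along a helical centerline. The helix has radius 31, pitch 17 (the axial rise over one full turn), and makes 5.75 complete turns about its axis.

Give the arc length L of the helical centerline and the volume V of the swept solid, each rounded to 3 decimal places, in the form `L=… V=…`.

2πR = 2π·31 = 194.778745
per-turn = √(194.778745² + 17²) = √(37938.7593 + 289) = √38227.7593 = 195.519204
L = 5.75 × 195.519204 = 1124.235426
V = π·1.75² × L = 9.621128 × 1124.235426 = 10816.412373

L=1124.235 V=10816.412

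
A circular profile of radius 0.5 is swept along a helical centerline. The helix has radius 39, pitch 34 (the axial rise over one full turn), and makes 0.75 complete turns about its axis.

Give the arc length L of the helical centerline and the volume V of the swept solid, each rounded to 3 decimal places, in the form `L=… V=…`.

L=185.544 V=145.726

2πR = 2π·39 = 245.044227
per-turn = √(245.044227² + 34²) = √(60046.6732 + 1156) = √61202.6732 = 247.391740
L = 0.75 × 247.391740 = 185.543805
V = π·0.5² × L = 0.785398 × 185.543805 = 145.725764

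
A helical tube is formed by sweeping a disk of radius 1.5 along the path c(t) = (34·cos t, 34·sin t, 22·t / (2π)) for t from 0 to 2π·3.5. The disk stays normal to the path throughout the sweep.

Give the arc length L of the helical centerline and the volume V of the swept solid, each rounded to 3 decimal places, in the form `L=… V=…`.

2πR = 2π·34 = 213.628300
per-turn = √(213.628300² + 22²) = √(45637.0508 + 484) = √46121.0508 = 214.758122
L = 3.5 × 214.758122 = 751.653425
V = π·1.5² × L = 7.068583 × 751.653425 = 5313.124977

L=751.653 V=5313.125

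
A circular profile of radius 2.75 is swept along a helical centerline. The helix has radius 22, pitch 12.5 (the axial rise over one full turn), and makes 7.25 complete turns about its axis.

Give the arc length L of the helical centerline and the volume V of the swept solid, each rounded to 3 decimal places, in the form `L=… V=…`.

2πR = 2π·22 = 138.230077
per-turn = √(138.230077² + 12.5²) = √(19107.5541 + 156.25) = √19263.8041 = 138.794107
L = 7.25 × 138.794107 = 1006.257275
V = π·2.75² × L = 23.758294 × 1006.257275 = 23906.956632

L=1006.257 V=23906.957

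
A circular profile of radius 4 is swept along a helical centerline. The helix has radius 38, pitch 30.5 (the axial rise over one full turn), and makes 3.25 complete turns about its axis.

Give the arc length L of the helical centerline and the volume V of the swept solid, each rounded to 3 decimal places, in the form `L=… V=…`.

2πR = 2π·38 = 238.761042
per-turn = √(238.761042² + 30.5²) = √(57006.8350 + 930.25) = √57937.0850 = 240.701236
L = 3.25 × 240.701236 = 782.279017
V = π·4² × L = 50.265482 × 782.279017 = 39321.632209

L=782.279 V=39321.632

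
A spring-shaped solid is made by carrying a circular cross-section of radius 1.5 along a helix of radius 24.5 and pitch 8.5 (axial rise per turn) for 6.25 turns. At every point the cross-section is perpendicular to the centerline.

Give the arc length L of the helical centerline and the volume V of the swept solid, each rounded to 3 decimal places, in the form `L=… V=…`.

L=963.578 V=6811.134

2πR = 2π·24.5 = 153.938040
per-turn = √(153.938040² + 8.5²) = √(23696.9202 + 72.25) = √23769.1702 = 154.172534
L = 6.25 × 154.172534 = 963.578336
V = π·1.5² × L = 7.068583 × 963.578336 = 6811.133899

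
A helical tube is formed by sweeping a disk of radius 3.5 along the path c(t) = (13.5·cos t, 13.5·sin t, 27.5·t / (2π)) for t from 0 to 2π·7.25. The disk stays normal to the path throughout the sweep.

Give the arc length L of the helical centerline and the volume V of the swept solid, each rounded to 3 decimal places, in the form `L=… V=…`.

L=646.479 V=24879.410

2πR = 2π·13.5 = 84.823002
per-turn = √(84.823002² + 27.5²) = √(7194.9416 + 756.25) = √7951.1916 = 89.169454
L = 7.25 × 89.169454 = 646.478545
V = π·3.5² × L = 38.484510 × 646.478545 = 24879.410027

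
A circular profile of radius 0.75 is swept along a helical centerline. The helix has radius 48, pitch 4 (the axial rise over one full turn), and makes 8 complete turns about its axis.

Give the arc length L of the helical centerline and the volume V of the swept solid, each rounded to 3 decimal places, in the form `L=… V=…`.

L=2412.955 V=4264.044

2πR = 2π·48 = 301.592895
per-turn = √(301.592895² + 4²) = √(90958.2742 + 16) = √90974.2742 = 301.619419
L = 8 × 301.619419 = 2412.955355
V = π·0.75² × L = 1.767146 × 2412.955355 = 4264.044085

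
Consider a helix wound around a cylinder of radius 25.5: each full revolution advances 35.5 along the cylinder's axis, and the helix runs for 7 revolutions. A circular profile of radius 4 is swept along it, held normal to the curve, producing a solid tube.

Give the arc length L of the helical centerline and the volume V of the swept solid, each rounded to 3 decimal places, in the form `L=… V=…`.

L=1148.749 V=57742.405

2πR = 2π·25.5 = 160.221225
per-turn = √(160.221225² + 35.5²) = √(25670.8410 + 1260.25) = √26931.0910 = 164.106950
L = 7 × 164.106950 = 1148.748650
V = π·4² × L = 50.265482 × 1148.748650 = 57742.405124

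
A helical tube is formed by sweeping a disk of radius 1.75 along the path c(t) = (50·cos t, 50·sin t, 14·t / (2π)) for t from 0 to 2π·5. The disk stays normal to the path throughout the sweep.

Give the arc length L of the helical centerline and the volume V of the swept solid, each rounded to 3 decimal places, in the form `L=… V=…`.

L=1572.355 V=15127.831

2πR = 2π·50 = 314.159265
per-turn = √(314.159265² + 14²) = √(98696.0440 + 196) = √98892.0440 = 314.471054
L = 5 × 314.471054 = 1572.355272
V = π·1.75² × L = 9.621128 × 1572.355272 = 15127.830546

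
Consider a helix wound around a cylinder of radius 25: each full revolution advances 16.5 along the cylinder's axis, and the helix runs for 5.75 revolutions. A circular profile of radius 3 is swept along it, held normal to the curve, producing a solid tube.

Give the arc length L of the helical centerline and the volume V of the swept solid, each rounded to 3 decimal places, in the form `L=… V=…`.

2πR = 2π·25 = 157.079633
per-turn = √(157.079633² + 16.5²) = √(24674.0110 + 272.25) = √24946.2610 = 157.943854
L = 5.75 × 157.943854 = 908.177160
V = π·3² × L = 28.274334 × 908.177160 = 25678.104253

L=908.177 V=25678.104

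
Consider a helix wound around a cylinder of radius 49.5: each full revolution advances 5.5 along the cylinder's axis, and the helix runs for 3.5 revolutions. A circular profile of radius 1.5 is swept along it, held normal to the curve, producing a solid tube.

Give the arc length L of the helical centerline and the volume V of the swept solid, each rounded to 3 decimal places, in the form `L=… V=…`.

L=1088.732 V=7695.793

2πR = 2π·49.5 = 311.017673
per-turn = √(311.017673² + 5.5²) = √(96731.9927 + 30.25) = √96762.2427 = 311.066300
L = 3.5 × 311.066300 = 1088.732049
V = π·1.5² × L = 7.068583 × 1088.732049 = 7695.793362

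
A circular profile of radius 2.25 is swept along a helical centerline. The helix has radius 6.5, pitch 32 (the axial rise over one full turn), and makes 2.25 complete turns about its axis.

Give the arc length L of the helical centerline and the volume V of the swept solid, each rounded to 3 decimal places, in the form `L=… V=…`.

L=116.739 V=1856.658

2πR = 2π·6.5 = 40.840704
per-turn = √(40.840704² + 32²) = √(1667.9631 + 1024) = √2691.9631 = 51.884132
L = 2.25 × 51.884132 = 116.739297
V = π·2.25² × L = 15.904313 × 116.739297 = 1856.658293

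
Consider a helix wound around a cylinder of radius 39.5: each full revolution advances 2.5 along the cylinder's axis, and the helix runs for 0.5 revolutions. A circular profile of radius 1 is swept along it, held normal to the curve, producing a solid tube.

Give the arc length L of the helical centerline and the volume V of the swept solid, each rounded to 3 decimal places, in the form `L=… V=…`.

2πR = 2π·39.5 = 248.185820
per-turn = √(248.185820² + 2.5²) = √(61596.2011 + 6.25) = √61602.4511 = 248.198411
L = 0.5 × 248.198411 = 124.099205
V = π·1² × L = 3.141593 × 124.099205 = 389.869152

L=124.099 V=389.869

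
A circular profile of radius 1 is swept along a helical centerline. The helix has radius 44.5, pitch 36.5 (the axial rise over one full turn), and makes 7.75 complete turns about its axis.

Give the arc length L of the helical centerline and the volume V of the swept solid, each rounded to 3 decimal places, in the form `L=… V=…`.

L=2185.299 V=6865.320

2πR = 2π·44.5 = 279.601746
per-turn = √(279.601746² + 36.5²) = √(78177.1365 + 1332.25) = √79509.3865 = 281.974088
L = 7.75 × 281.974088 = 2185.299184
V = π·1² × L = 3.141593 × 2185.299184 = 6865.319863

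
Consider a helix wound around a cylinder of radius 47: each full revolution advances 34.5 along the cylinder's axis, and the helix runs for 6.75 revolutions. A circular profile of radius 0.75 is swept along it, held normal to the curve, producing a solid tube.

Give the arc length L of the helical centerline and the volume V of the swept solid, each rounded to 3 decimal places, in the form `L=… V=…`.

2πR = 2π·47 = 295.309709
per-turn = √(295.309709² + 34.5²) = √(87207.8245 + 1190.25) = √88398.0745 = 297.318137
L = 6.75 × 297.318137 = 2006.897424
V = π·0.75² × L = 1.767146 × 2006.897424 = 3546.480489

L=2006.897 V=3546.480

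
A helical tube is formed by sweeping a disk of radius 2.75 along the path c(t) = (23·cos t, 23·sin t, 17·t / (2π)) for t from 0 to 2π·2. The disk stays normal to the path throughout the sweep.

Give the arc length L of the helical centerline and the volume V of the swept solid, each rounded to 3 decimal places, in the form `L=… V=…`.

L=291.019 V=6914.126

2πR = 2π·23 = 144.513262
per-turn = √(144.513262² + 17²) = √(20884.0829 + 289) = √21173.0829 = 145.509735
L = 2 × 145.509735 = 291.019470
V = π·2.75² × L = 23.758294 × 291.019470 = 6914.126246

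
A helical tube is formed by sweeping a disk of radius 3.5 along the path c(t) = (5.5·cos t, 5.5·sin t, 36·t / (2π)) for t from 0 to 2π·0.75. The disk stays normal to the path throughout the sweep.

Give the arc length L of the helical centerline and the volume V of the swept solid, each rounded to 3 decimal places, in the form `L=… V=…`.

L=37.427 V=1440.344

2πR = 2π·5.5 = 34.557519
per-turn = √(34.557519² + 36²) = √(1194.2221 + 1296) = √2490.2221 = 49.902126
L = 0.75 × 49.902126 = 37.426594
V = π·3.5² × L = 38.484510 × 37.426594 = 1440.344137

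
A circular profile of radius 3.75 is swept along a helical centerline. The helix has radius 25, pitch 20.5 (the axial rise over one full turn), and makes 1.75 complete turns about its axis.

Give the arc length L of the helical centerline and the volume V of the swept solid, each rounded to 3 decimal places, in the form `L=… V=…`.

2πR = 2π·25 = 157.079633
per-turn = √(157.079633² + 20.5²) = √(24674.0110 + 420.25) = √25094.2610 = 158.411682
L = 1.75 × 158.411682 = 277.220444
V = π·3.75² × L = 44.178647 × 277.220444 = 12247.224031

L=277.220 V=12247.224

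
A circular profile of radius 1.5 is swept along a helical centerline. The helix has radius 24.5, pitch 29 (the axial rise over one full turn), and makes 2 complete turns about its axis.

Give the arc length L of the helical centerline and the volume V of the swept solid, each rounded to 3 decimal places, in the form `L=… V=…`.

2πR = 2π·24.5 = 153.938040
per-turn = √(153.938040² + 29²) = √(23696.9202 + 841) = √24537.9202 = 156.645843
L = 2 × 156.645843 = 313.291686
V = π·1.5² × L = 7.068583 × 313.291686 = 2214.528435

L=313.292 V=2214.528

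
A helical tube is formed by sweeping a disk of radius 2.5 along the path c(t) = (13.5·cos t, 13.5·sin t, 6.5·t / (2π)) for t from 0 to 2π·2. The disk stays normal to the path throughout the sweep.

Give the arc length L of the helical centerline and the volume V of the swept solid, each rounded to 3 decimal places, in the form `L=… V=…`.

2πR = 2π·13.5 = 84.823002
per-turn = √(84.823002² + 6.5²) = √(7194.9416 + 42.25) = √7237.1916 = 85.071685
L = 2 × 85.071685 = 170.143370
V = π·2.5² × L = 19.634954 × 170.143370 = 3340.757262

L=170.143 V=3340.757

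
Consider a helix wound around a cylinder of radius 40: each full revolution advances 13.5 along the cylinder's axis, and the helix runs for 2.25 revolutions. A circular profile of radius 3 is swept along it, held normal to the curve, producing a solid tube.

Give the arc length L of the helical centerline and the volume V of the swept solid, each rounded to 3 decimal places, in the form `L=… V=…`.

L=566.302 V=16011.809

2πR = 2π·40 = 251.327412
per-turn = √(251.327412² + 13.5²) = √(63165.4682 + 182.25) = √63347.7182 = 251.689726
L = 2.25 × 251.689726 = 566.301883
V = π·3² × L = 28.274334 × 566.301883 = 16011.808531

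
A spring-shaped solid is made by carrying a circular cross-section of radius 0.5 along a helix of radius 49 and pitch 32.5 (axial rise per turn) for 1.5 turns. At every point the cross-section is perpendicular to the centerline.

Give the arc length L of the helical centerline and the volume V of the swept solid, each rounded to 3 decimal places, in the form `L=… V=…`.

L=464.380 V=364.723

2πR = 2π·49 = 307.876080
per-turn = √(307.876080² + 32.5²) = √(94787.6807 + 1056.25) = √95843.9307 = 309.586709
L = 1.5 × 309.586709 = 464.380064
V = π·0.5² × L = 0.785398 × 464.380064 = 364.723250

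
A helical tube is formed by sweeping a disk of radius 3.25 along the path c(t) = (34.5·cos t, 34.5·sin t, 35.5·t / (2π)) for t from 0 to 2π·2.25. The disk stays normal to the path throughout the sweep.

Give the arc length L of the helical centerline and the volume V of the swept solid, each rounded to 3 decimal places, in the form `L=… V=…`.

2πR = 2π·34.5 = 216.769893
per-turn = √(216.769893² + 35.5²) = √(46989.1866 + 1260.25) = √48249.4366 = 219.657544
L = 2.25 × 219.657544 = 494.229474
V = π·3.25² × L = 33.183072 × 494.229474 = 16400.052406

L=494.229 V=16400.052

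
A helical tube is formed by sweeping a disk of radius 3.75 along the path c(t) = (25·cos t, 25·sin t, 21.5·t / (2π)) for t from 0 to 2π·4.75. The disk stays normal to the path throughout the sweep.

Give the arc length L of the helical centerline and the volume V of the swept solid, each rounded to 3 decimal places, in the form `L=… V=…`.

L=753.085 V=33270.272

2πR = 2π·25 = 157.079633
per-turn = √(157.079633² + 21.5²) = √(24674.0110 + 462.25) = √25136.2610 = 158.544193
L = 4.75 × 158.544193 = 753.084915
V = π·3.75² × L = 44.178647 × 753.084915 = 33270.272379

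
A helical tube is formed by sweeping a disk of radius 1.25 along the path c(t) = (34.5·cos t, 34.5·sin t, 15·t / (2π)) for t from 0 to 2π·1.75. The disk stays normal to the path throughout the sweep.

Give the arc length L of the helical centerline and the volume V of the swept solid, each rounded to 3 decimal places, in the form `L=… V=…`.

2πR = 2π·34.5 = 216.769893
per-turn = √(216.769893² + 15²) = √(46989.1866 + 225) = √47214.1866 = 217.288257
L = 1.75 × 217.288257 = 380.254449
V = π·1.25² × L = 4.908739 × 380.254449 = 1866.569664

L=380.254 V=1866.570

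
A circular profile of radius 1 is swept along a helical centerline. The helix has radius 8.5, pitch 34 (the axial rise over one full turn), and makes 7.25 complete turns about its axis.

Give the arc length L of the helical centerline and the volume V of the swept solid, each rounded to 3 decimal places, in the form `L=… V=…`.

L=459.007 V=1442.012

2πR = 2π·8.5 = 53.407075
per-turn = √(53.407075² + 34²) = √(2852.3157 + 1156) = √4008.3157 = 63.311260
L = 7.25 × 63.311260 = 459.006637
V = π·1² × L = 3.141593 × 459.006637 = 1442.011878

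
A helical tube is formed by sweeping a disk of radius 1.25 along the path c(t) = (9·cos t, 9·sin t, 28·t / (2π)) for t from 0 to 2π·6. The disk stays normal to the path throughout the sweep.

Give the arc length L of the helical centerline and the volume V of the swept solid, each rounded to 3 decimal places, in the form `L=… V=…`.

2πR = 2π·9 = 56.548668
per-turn = √(56.548668² + 28²) = √(3197.7518 + 784) = √3981.7518 = 63.101124
L = 6 × 63.101124 = 378.606743
V = π·1.25² × L = 4.908739 × 378.606743 = 1858.481503

L=378.607 V=1858.482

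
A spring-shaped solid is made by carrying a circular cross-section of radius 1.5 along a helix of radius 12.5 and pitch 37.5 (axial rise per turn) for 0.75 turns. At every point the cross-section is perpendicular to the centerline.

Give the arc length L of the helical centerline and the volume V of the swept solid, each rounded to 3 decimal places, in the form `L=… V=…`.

2πR = 2π·12.5 = 78.539816
per-turn = √(78.539816² + 37.5²) = √(6168.5028 + 1406.25) = √7574.7528 = 87.033056
L = 0.75 × 87.033056 = 65.274792
V = π·1.5² × L = 7.068583 × 65.274792 = 461.400313

L=65.275 V=461.400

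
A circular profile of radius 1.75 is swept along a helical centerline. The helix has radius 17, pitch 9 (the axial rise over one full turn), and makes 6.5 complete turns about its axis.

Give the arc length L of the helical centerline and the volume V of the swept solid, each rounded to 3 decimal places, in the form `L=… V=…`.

L=696.752 V=6703.542

2πR = 2π·17 = 106.814150
per-turn = √(106.814150² + 9²) = √(11409.2627 + 81) = √11490.2627 = 107.192643
L = 6.5 × 107.192643 = 696.752179
V = π·1.75² × L = 9.621128 × 696.752179 = 6703.541549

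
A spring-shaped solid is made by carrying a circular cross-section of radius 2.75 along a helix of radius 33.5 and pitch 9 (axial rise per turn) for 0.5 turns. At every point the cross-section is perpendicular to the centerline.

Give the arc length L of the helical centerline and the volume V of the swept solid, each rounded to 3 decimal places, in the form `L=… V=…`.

2πR = 2π·33.5 = 210.486708
per-turn = √(210.486708² + 9²) = √(44304.6542 + 81) = √44385.6542 = 210.679031
L = 0.5 × 210.679031 = 105.339516
V = π·2.75² × L = 23.758294 × 105.339516 = 2502.687227

L=105.340 V=2502.687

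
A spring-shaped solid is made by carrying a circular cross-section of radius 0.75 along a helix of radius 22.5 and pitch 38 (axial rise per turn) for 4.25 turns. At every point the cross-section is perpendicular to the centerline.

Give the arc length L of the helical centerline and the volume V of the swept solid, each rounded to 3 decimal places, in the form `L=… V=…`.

L=622.156 V=1099.441

2πR = 2π·22.5 = 141.371669
per-turn = √(141.371669² + 38²) = √(19985.9489 + 1444) = √21429.9489 = 146.389716
L = 4.25 × 146.389716 = 622.156292
V = π·0.75² × L = 1.767146 × 622.156292 = 1099.440921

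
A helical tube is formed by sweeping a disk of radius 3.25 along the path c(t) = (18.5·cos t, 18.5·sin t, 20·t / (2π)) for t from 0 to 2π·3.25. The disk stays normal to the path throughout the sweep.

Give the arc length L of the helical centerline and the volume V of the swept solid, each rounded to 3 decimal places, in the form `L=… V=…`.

L=383.328 V=12719.990

2πR = 2π·18.5 = 116.238928
per-turn = √(116.238928² + 20²) = √(13511.4884 + 400) = √13911.4884 = 117.946973
L = 3.25 × 117.946973 = 383.327662
V = π·3.25² × L = 33.183072 × 383.327662 = 12719.989564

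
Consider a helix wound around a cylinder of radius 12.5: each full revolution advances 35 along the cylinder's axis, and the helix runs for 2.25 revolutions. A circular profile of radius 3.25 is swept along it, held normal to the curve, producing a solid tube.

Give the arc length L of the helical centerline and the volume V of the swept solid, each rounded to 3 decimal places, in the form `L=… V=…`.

L=193.467 V=6419.840

2πR = 2π·12.5 = 78.539816
per-turn = √(78.539816² + 35²) = √(6168.5028 + 1225) = √7393.5028 = 85.985480
L = 2.25 × 85.985480 = 193.467330
V = π·3.25² × L = 33.183072 × 193.467330 = 6419.840410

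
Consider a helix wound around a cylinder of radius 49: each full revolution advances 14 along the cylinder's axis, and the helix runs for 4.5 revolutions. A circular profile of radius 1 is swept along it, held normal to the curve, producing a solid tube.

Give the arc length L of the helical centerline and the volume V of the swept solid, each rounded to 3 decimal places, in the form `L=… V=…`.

L=1386.874 V=4356.993

2πR = 2π·49 = 307.876080
per-turn = √(307.876080² + 14²) = √(94787.6807 + 196) = √94983.6807 = 308.194226
L = 4.5 × 308.194226 = 1386.874015
V = π·1² × L = 3.141593 × 1386.874015 = 4356.993217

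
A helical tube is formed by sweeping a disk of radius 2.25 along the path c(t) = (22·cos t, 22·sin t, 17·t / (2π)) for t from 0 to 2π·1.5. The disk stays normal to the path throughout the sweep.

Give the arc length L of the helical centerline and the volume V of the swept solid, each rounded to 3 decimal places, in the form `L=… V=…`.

L=208.907 V=3322.527

2πR = 2π·22 = 138.230077
per-turn = √(138.230077² + 17²) = √(19107.5541 + 289) = √19396.5541 = 139.271512
L = 1.5 × 139.271512 = 208.907268
V = π·2.25² × L = 15.904313 × 208.907268 = 3322.526544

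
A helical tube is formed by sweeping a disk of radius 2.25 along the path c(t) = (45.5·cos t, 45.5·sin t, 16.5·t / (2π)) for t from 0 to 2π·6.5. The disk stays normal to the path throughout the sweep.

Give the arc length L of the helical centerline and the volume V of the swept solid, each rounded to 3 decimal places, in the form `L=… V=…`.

2πR = 2π·45.5 = 285.884931
per-turn = √(285.884931² + 16.5²) = √(81730.1940 + 272.25) = √82002.4440 = 286.360689
L = 6.5 × 286.360689 = 1861.344477
V = π·2.25² × L = 15.904313 × 1861.344477 = 29603.404802

L=1861.344 V=29603.405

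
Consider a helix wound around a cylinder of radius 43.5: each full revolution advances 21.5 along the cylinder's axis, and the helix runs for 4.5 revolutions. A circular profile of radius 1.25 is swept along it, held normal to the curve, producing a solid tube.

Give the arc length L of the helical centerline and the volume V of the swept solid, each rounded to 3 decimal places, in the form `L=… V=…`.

L=1233.733 V=6056.073

2πR = 2π·43.5 = 273.318561
per-turn = √(273.318561² + 21.5²) = √(74703.0357 + 462.25) = √75165.2857 = 274.162882
L = 4.5 × 274.162882 = 1233.732968
V = π·1.25² × L = 4.908739 × 1233.732968 = 6056.072544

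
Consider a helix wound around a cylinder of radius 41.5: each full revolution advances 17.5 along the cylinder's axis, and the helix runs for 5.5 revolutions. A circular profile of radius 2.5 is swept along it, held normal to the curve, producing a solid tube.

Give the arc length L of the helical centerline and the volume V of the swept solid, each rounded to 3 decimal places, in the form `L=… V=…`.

2πR = 2π·41.5 = 260.752190
per-turn = √(260.752190² + 17.5²) = √(67991.7047 + 306.25) = √68297.9547 = 261.338774
L = 5.5 × 261.338774 = 1437.363256
V = π·2.5² × L = 19.634954 × 1437.363256 = 28222.561539

L=1437.363 V=28222.562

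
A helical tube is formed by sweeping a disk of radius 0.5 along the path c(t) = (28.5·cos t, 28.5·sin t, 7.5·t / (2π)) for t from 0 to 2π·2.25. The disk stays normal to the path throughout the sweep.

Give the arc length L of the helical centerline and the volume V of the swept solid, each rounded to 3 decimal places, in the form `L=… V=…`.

2πR = 2π·28.5 = 179.070781
per-turn = √(179.070781² + 7.5²) = √(32066.3447 + 56.25) = √32122.5947 = 179.227773
L = 2.25 × 179.227773 = 403.262490
V = π·0.5² × L = 0.785398 × 403.262490 = 316.721619

L=403.262 V=316.722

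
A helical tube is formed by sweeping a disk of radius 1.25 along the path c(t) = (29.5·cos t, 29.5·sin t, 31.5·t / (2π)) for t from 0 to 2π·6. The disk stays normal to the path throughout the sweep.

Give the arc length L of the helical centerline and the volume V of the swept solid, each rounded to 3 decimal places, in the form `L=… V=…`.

2πR = 2π·29.5 = 185.353967
per-turn = √(185.353967² + 31.5²) = √(34356.0929 + 992.25) = √35348.3429 = 188.011550
L = 6 × 188.011550 = 1128.069300
V = π·1.25² × L = 4.908739 × 1128.069300 = 5537.397226

L=1128.069 V=5537.397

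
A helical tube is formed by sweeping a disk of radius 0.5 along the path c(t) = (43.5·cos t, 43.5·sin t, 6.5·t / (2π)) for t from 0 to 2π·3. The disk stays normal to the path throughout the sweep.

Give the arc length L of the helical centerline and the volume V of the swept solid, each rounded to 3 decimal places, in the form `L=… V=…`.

2πR = 2π·43.5 = 273.318561
per-turn = √(273.318561² + 6.5²) = √(74703.0357 + 42.25) = √74745.2857 = 273.395841
L = 3 × 273.395841 = 820.187522
V = π·0.5² × L = 0.785398 × 820.187522 = 644.173773

L=820.188 V=644.174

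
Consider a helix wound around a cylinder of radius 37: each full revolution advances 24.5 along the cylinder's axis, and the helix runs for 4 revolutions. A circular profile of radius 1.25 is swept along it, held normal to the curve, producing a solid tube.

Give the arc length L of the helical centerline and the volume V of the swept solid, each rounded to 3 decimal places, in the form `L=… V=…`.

L=935.061 V=4589.970

2πR = 2π·37 = 232.477856
per-turn = √(232.477856² + 24.5²) = √(54045.9537 + 600.25) = √54646.2037 = 233.765275
L = 4 × 233.765275 = 935.061099
V = π·1.25² × L = 4.908739 × 935.061099 = 4589.970437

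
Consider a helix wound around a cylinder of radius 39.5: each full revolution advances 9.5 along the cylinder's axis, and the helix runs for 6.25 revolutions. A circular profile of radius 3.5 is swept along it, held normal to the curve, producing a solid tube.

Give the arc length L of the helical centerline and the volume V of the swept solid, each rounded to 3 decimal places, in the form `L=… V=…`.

L=1552.297 V=59739.402

2πR = 2π·39.5 = 248.185820
per-turn = √(248.185820² + 9.5²) = √(61596.2011 + 90.25) = √61686.4511 = 248.367572
L = 6.25 × 248.367572 = 1552.297328
V = π·3.5² × L = 38.484510 × 1552.297328 = 59739.402056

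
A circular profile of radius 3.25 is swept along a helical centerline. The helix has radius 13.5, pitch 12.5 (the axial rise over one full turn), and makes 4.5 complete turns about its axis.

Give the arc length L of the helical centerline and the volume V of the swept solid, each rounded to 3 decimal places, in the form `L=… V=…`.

L=385.826 V=12802.889

2πR = 2π·13.5 = 84.823002
per-turn = √(84.823002² + 12.5²) = √(7194.9416 + 156.25) = √7351.1916 = 85.739090
L = 4.5 × 85.739090 = 385.825906
V = π·3.25² × L = 33.183072 × 385.825906 = 12802.888988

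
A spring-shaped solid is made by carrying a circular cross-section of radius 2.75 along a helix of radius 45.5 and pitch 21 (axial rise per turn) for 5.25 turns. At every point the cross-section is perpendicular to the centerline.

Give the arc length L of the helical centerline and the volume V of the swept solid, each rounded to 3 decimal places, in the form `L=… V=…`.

2πR = 2π·45.5 = 285.884931
per-turn = √(285.884931² + 21²) = √(81730.1940 + 441) = √82171.1940 = 286.655183
L = 5.25 × 286.655183 = 1504.939712
V = π·2.75² × L = 23.758294 × 1504.939712 = 35754.800789

L=1504.940 V=35754.801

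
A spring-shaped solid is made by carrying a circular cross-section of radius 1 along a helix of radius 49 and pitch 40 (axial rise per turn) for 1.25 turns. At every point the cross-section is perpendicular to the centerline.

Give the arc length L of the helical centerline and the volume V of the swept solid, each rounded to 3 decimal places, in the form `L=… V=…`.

L=388.080 V=1219.188

2πR = 2π·49 = 307.876080
per-turn = √(307.876080² + 40²) = √(94787.6807 + 1600) = √96387.6807 = 310.463654
L = 1.25 × 310.463654 = 388.079568
V = π·1² × L = 3.141593 × 388.079568 = 1219.187920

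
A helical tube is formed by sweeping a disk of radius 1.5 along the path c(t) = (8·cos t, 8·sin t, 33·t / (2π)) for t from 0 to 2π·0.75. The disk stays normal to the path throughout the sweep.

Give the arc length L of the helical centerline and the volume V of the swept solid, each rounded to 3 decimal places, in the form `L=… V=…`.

2πR = 2π·8 = 50.265482
per-turn = √(50.265482² + 33²) = √(2526.6187 + 1089) = √3615.6187 = 60.130015
L = 0.75 × 60.130015 = 45.097511
V = π·1.5² × L = 7.068583 × 45.097511 = 318.775524

L=45.098 V=318.776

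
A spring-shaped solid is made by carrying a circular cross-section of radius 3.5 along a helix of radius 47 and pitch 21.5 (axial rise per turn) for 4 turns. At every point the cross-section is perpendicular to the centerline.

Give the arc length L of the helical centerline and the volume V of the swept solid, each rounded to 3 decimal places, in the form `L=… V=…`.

L=1184.365 V=45579.719

2πR = 2π·47 = 295.309709
per-turn = √(295.309709² + 21.5²) = √(87207.8245 + 462.25) = √87670.0745 = 296.091328
L = 4 × 296.091328 = 1184.365312
V = π·3.5² × L = 38.484510 × 1184.365312 = 45579.718694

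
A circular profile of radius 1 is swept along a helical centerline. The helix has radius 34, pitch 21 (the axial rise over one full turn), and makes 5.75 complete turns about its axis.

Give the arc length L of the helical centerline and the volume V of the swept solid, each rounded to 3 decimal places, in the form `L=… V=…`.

2πR = 2π·34 = 213.628300
per-turn = √(213.628300² + 21²) = √(45637.0508 + 441) = √46078.0508 = 214.657986
L = 5.75 × 214.657986 = 1234.283417
V = π·1² × L = 3.141593 × 1234.283417 = 3877.615715

L=1234.283 V=3877.616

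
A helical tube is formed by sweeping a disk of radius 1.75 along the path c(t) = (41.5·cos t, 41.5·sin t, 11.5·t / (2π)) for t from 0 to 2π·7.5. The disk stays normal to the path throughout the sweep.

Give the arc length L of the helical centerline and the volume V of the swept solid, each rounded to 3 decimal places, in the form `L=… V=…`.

2πR = 2π·41.5 = 260.752190
per-turn = √(260.752190² + 11.5²) = √(67991.7047 + 132.25) = √68123.9547 = 261.005660
L = 7.5 × 261.005660 = 1957.542452
V = π·1.75² × L = 9.621128 × 1957.542452 = 18833.765524

L=1957.542 V=18833.766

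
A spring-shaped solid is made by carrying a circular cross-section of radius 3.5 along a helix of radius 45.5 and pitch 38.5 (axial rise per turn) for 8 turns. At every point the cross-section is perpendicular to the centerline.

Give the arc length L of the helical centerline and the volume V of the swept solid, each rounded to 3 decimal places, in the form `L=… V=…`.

L=2307.725 V=88811.680

2πR = 2π·45.5 = 285.884931
per-turn = √(285.884931² + 38.5²) = √(81730.1940 + 1482.25) = √83212.4440 = 288.465672
L = 8 × 288.465672 = 2307.725378
V = π·3.5² × L = 38.484510 × 2307.725378 = 88811.680391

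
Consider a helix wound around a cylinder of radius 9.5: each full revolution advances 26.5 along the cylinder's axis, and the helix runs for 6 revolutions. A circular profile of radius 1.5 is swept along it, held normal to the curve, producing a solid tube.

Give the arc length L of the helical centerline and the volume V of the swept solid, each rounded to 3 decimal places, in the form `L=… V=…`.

L=391.850 V=2769.824

2πR = 2π·9.5 = 59.690260
per-turn = √(59.690260² + 26.5²) = √(3562.9272 + 702.25) = √4265.1772 = 65.308324
L = 6 × 65.308324 = 391.849944
V = π·1.5² × L = 7.068583 × 391.849944 = 2769.824039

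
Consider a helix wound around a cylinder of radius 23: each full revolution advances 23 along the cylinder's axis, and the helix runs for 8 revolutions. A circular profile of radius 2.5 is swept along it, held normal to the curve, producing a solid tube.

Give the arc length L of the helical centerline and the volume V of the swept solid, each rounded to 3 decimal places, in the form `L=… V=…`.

2πR = 2π·23 = 144.513262
per-turn = √(144.513262² + 23²) = √(20884.0829 + 529) = √21413.0829 = 146.332098
L = 8 × 146.332098 = 1170.656784
V = π·2.5² × L = 19.634954 × 1170.656784 = 22985.792207

L=1170.657 V=22985.792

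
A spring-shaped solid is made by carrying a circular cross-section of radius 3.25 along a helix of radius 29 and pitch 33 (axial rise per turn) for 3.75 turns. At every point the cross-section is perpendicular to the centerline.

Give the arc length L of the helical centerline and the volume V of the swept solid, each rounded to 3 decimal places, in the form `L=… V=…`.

2πR = 2π·29 = 182.212374
per-turn = √(182.212374² + 33²) = √(33201.3492 + 1089) = √34290.3492 = 185.176535
L = 3.75 × 185.176535 = 694.412007
V = π·3.25² × L = 33.183072 × 694.412007 = 23042.723912

L=694.412 V=23042.724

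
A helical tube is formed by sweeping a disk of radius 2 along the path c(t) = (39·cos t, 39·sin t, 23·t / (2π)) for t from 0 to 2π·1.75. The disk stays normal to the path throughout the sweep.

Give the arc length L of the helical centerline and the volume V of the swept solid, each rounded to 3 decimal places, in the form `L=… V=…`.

2πR = 2π·39 = 245.044227
per-turn = √(245.044227² + 23²) = √(60046.6732 + 529) = √60575.6732 = 246.121257
L = 1.75 × 246.121257 = 430.712200
V = π·2² × L = 12.566371 × 430.712200 = 5412.489131

L=430.712 V=5412.489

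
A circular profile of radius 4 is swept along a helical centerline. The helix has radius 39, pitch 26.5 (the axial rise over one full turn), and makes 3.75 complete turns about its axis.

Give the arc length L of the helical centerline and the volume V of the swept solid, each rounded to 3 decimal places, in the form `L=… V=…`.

2πR = 2π·39 = 245.044227
per-turn = √(245.044227² + 26.5²) = √(60046.6732 + 702.25) = √60748.9232 = 246.472966
L = 3.75 × 246.472966 = 924.273624
V = π·4² × L = 50.265482 × 924.273624 = 46459.059637

L=924.274 V=46459.060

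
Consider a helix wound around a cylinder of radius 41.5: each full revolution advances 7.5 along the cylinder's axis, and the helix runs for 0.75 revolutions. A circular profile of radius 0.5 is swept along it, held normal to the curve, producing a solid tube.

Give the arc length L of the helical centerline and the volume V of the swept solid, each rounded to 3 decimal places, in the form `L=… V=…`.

L=195.645 V=153.659

2πR = 2π·41.5 = 260.752190
per-turn = √(260.752190² + 7.5²) = √(67991.7047 + 56.25) = √68047.9547 = 260.860029
L = 0.75 × 260.860029 = 195.645022
V = π·0.5² × L = 0.785398 × 195.645022 = 153.659241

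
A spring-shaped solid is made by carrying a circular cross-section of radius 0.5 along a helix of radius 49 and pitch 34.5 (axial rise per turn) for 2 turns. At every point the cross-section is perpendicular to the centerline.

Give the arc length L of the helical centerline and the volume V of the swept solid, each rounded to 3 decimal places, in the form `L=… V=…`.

L=619.606 V=486.637

2πR = 2π·49 = 307.876080
per-turn = √(307.876080² + 34.5²) = √(94787.6807 + 1190.25) = √95977.9307 = 309.803051
L = 2 × 309.803051 = 619.606103
V = π·0.5² × L = 0.785398 × 619.606103 = 486.637495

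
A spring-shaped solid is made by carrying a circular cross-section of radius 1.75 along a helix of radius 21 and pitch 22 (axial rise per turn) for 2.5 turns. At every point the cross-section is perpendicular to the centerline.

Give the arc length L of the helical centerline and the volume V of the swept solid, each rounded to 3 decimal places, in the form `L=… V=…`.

2πR = 2π·21 = 131.946891
per-turn = √(131.946891² + 22²) = √(17409.9822 + 484) = √17893.9822 = 133.768390
L = 2.5 × 133.768390 = 334.420975
V = π·1.75² × L = 9.621128 × 334.420975 = 3217.506840

L=334.421 V=3217.507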